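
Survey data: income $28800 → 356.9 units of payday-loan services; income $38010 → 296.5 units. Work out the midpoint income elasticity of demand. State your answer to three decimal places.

ΔQ = 296.5 − 356.9 = -60.4; midpoint Q̄ = (356.9 + 296.5)/2 = 326.7.
ΔI = 38010 − 28800 = 9210; midpoint Ī = (28800 + 38010)/2 = 33405.
η = (ΔQ/Q̄) ÷ (ΔI/Ī) = (-60.4/326.7) ÷ (9210/33405) = -0.671.

-0.671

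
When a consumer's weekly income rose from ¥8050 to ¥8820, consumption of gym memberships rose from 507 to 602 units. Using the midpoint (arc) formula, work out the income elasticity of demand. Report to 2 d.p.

ΔQ = 602 − 507 = 95; midpoint Q̄ = (507 + 602)/2 = 554.5.
ΔI = 8820 − 8050 = 770; midpoint Ī = (8050 + 8820)/2 = 8435.
η = (ΔQ/Q̄) ÷ (ΔI/Ī) = (95/554.5) ÷ (770/8435) = 1.88.

1.88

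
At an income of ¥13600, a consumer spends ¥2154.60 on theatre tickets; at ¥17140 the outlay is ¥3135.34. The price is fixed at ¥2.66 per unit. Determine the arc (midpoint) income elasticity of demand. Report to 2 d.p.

1.61

With a constant price, Q₁ = 2154.60/2.66 = 810.000 and Q₂ = 3135.34/2.66 = 1178.699 (equivalently, work directly with expenditure since P cancels).
Midpoint %ΔQ = (3135.34 − 2154.60)/2644.97 = 0.37079; midpoint %ΔI = (17140 − 13600)/15370 = 0.23032.
η = 0.37079 / 0.23032 = 1.61.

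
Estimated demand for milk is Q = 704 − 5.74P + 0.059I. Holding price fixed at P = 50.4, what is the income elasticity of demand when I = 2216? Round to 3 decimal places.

0.240

At P = 50.4, I = 2216: Q = 545.448.
Holding P constant, ∂Q/∂I = 0.059.
η_I = (∂Q/∂I)·(I/Q) = 0.059 × (2216/545.448) = 0.240.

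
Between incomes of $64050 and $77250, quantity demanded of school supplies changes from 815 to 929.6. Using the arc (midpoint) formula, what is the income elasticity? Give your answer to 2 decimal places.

0.70

ΔQ = 929.6 − 815 = 114.6; midpoint Q̄ = (815 + 929.6)/2 = 872.3.
ΔI = 77250 − 64050 = 13200; midpoint Ī = (64050 + 77250)/2 = 70650.
η = (ΔQ/Q̄) ÷ (ΔI/Ī) = (114.6/872.3) ÷ (13200/70650) = 0.70.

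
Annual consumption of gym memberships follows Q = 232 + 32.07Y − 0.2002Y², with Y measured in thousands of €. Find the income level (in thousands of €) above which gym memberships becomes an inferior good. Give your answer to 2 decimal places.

80.09

dQ/dY = 32.07 − 0.4004Y.
The good is inferior where dQ/dY < 0. Setting dQ/dY = 0 gives Y = 32.07 / 0.4004 = 80.09.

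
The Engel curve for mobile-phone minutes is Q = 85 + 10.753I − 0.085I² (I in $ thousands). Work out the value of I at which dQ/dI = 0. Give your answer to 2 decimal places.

dQ/dI = 10.753 − 0.17I.
The good is inferior where dQ/dI < 0. Setting dQ/dI = 0 gives I = 10.753 / 0.17 = 63.25.

63.25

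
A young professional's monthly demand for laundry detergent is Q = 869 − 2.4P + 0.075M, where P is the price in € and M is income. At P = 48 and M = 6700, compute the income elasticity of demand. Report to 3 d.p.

0.400

At P = 48, M = 6700: Q = 1256.300.
Holding P constant, ∂Q/∂M = 0.075.
η_M = (∂Q/∂M)·(M/Q) = 0.075 × (6700/1256.300) = 0.400.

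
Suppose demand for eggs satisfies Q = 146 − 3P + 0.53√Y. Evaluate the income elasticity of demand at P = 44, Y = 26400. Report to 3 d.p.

0.430

At P = 44, Y = 26400: Q = 100.115.
Holding P constant, ∂Q/∂Y = 0.53/(2√Y) = 0.00163096.
η_Y = (∂Q/∂Y)·(Y/Q) = 0.00163096 × (26400/100.115) = 0.430.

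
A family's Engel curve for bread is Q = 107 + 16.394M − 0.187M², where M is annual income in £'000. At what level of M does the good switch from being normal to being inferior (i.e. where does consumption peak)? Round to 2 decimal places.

dQ/dM = 16.394 − 0.374M.
The good is inferior where dQ/dM < 0. Setting dQ/dM = 0 gives M = 16.394 / 0.374 = 43.83.

43.83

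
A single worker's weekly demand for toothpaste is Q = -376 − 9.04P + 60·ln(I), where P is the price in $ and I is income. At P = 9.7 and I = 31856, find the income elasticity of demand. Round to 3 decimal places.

At P = 9.7, I = 31856: Q = 158.451.
Holding P constant, ∂Q/∂I = 60/I = 0.00188348.
η_I = (∂Q/∂I)·(I/Q) = 0.00188348 × (31856/158.451) = 0.379.

0.379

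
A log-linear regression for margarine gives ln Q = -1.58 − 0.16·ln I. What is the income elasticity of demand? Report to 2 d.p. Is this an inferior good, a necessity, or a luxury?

In a log-linear demand, the coefficient on ln I is the income elasticity.
So η = -0.16.
η < 0 ⇒ inferior good.

-0.16 (inferior good)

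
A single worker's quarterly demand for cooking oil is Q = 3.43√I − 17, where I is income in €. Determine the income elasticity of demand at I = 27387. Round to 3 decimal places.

At I = 27387: Q = 550.631.
dQ/dI = 3.43/(2√I) = 0.0103632 at this income.
η = (dQ/dI)·(I/Q) = 0.0103632 × (27387/550.631) = 0.515.

0.515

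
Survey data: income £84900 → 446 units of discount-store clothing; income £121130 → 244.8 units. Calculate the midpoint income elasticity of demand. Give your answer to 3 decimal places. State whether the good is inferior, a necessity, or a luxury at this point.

ΔQ = 244.8 − 446 = -201.2; midpoint Q̄ = (446 + 244.8)/2 = 345.4.
ΔI = 121130 − 84900 = 36230; midpoint Ī = (84900 + 121130)/2 = 103015.
η = (ΔQ/Q̄) ÷ (ΔI/Ī) = (-201.2/345.4) ÷ (36230/103015) = -1.656.
η < 0 ⇒ inferior good.

-1.656 (inferior good)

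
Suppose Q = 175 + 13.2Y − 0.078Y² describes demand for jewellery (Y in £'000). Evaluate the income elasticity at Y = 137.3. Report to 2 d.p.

-2.18

At Y = 137.3: Q = 516.9594.
dQ/dY = 13.2 − 0.156Y = -8.21880.
η = (dQ/dY)·(Y/Q) = -8.21880 × (137.3/516.9594) = -2.18.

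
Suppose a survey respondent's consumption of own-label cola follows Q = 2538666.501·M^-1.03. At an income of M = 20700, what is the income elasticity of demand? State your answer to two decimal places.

For Q = A·M^β the income elasticity is constant and equal to β.
Here β = -1.03, so η = -1.03.

-1.03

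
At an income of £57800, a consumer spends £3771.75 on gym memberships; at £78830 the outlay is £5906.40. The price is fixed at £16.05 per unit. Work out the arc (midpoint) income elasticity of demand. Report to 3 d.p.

1.433

With a constant price, Q₁ = 3771.75/16.05 = 235.000 and Q₂ = 5906.40/16.05 = 368.000 (equivalently, work directly with expenditure since P cancels).
Midpoint %ΔQ = (5906.40 − 3771.75)/4839.08 = 0.44113; midpoint %ΔI = (78830 − 57800)/68315 = 0.30784.
η = 0.44113 / 0.30784 = 1.433.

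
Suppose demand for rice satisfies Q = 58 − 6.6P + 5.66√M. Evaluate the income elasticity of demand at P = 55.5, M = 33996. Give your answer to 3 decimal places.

At P = 55.5, M = 33996: Q = 735.291.
Holding P constant, ∂Q/∂M = 5.66/(2√M) = 0.0153487.
η_M = (∂Q/∂M)·(M/Q) = 0.0153487 × (33996/735.291) = 0.710.

0.710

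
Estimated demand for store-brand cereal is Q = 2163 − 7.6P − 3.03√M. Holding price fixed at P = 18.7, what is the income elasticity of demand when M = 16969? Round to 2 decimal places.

-0.12

At P = 18.7, M = 16969: Q = 1626.177.
Holding P constant, ∂Q/∂M = -3.03/(2√M) = -0.0116301.
η_M = (∂Q/∂M)·(M/Q) = -0.0116301 × (16969/1626.177) = -0.12.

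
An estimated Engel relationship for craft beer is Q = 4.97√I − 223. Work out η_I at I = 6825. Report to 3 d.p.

1.094

At I = 6825: Q = 187.589.
dQ/dI = 4.97/(2√I) = 0.0300798 at this income.
η = (dQ/dI)·(I/Q) = 0.0300798 × (6825/187.589) = 1.094.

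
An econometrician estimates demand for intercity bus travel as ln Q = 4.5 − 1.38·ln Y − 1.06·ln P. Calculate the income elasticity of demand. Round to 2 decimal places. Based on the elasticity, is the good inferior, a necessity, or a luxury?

In a log-linear demand, the coefficient on ln Y is the income elasticity.
So η = -1.38.
η < 0 ⇒ inferior good.

-1.38 (inferior good)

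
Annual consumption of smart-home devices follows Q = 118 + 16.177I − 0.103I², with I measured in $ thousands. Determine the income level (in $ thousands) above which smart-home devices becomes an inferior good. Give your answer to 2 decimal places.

dQ/dI = 16.177 − 0.206I.
The good is inferior where dQ/dI < 0. Setting dQ/dI = 0 gives I = 16.177 / 0.206 = 78.53.

78.53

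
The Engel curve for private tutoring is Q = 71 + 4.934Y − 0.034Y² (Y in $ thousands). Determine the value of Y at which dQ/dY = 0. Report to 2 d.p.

72.56

dQ/dY = 4.934 − 0.068Y.
The good is inferior where dQ/dY < 0. Setting dQ/dY = 0 gives Y = 4.934 / 0.068 = 72.56.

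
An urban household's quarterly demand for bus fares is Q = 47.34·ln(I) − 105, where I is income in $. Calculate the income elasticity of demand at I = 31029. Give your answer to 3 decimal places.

0.123

At I = 31029: Q = 384.622.
dQ/dI = 47.34/I = 0.00152567 at this income.
η = (dQ/dI)·(I/Q) = 0.00152567 × (31029/384.622) = 0.123.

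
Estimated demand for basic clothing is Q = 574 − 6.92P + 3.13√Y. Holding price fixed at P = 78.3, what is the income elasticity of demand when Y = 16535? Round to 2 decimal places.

At P = 78.3, Y = 16535: Q = 434.646.
Holding P constant, ∂Q/∂Y = 3.13/(2√Y) = 0.0121706.
η_Y = (∂Q/∂Y)·(Y/Q) = 0.0121706 × (16535/434.646) = 0.46.

0.46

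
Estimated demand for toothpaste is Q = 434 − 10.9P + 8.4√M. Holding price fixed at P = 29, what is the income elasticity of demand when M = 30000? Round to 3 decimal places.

At P = 29, M = 30000: Q = 1572.823.
Holding P constant, ∂Q/∂M = 8.4/(2√M) = 0.0242487.
η_M = (∂Q/∂M)·(M/Q) = 0.0242487 × (30000/1572.823) = 0.463.

0.463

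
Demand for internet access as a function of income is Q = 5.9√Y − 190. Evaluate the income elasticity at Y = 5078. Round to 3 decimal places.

0.912

At Y = 5078: Q = 230.435.
dQ/dY = 5.9/(2√Y) = 0.0413976 at this income.
η = (dQ/dY)·(Y/Q) = 0.0413976 × (5078/230.435) = 0.912.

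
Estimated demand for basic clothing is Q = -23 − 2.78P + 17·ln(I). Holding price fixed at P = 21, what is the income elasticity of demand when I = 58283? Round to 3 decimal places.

0.162

At P = 21, I = 58283: Q = 105.162.
Holding P constant, ∂Q/∂I = 17/I = 0.00029168.
η_I = (∂Q/∂I)·(I/Q) = 0.00029168 × (58283/105.162) = 0.162.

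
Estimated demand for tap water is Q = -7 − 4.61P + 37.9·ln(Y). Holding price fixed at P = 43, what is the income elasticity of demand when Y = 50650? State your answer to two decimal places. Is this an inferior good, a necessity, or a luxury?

0.18 (necessity)

At P = 43, Y = 50650: Q = 205.329.
Holding P constant, ∂Q/∂Y = 37.9/Y = 0.000748272.
η_Y = (∂Q/∂Y)·(Y/Q) = 0.000748272 × (50650/205.329) = 0.18.
Since 0 < η < 1, this is a necessity.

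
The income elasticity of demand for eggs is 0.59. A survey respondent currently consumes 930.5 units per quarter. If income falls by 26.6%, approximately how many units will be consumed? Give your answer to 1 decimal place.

784.5

%ΔQ ≈ η × %ΔI = 0.59 × (-26.6%) = -15.694%.
New Q ≈ 930.5 × (1 − 0.15694) = 784.5.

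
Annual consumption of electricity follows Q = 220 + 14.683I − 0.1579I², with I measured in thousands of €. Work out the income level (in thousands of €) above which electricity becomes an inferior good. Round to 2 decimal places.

46.49

dQ/dI = 14.683 − 0.3158I.
The good is inferior where dQ/dI < 0. Setting dQ/dI = 0 gives I = 14.683 / 0.3158 = 46.49.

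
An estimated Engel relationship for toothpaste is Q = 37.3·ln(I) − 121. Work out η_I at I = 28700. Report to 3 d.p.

At I = 28700: Q = 261.872.
dQ/dI = 37.3/I = 0.00129965 at this income.
η = (dQ/dI)·(I/Q) = 0.00129965 × (28700/261.872) = 0.142.

0.142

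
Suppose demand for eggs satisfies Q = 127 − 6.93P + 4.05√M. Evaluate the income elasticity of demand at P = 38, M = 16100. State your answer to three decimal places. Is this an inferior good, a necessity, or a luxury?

0.681 (necessity)

At P = 38, M = 16100: Q = 377.547.
Holding P constant, ∂Q/∂M = 4.05/(2√M) = 0.0159592.
η_M = (∂Q/∂M)·(M/Q) = 0.0159592 × (16100/377.547) = 0.681.
Since 0 < η < 1, this is a necessity.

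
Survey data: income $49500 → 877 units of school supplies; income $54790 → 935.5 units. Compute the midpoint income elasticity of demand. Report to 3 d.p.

ΔQ = 935.5 − 877 = 58.5; midpoint Q̄ = (877 + 935.5)/2 = 906.25.
ΔI = 54790 − 49500 = 5290; midpoint Ī = (49500 + 54790)/2 = 52145.
η = (ΔQ/Q̄) ÷ (ΔI/Ī) = (58.5/906.25) ÷ (5290/52145) = 0.636.

0.636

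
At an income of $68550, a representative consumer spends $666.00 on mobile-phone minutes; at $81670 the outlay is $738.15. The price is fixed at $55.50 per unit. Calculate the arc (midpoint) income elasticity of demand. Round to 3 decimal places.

0.588

With a constant price, Q₁ = 666.00/55.50 = 12.000 and Q₂ = 738.15/55.50 = 13.300 (equivalently, work directly with expenditure since P cancels).
Midpoint %ΔQ = (738.15 − 666.00)/702.08 = 0.10277; midpoint %ΔI = (81670 − 68550)/75110 = 0.17468.
η = 0.10277 / 0.17468 = 0.588.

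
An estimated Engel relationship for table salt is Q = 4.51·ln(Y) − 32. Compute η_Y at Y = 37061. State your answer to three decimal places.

At Y = 37061: Q = 15.447.
dQ/dY = 4.51/Y = 0.000121691 at this income.
η = (dQ/dY)·(Y/Q) = 0.000121691 × (37061/15.447) = 0.292.

0.292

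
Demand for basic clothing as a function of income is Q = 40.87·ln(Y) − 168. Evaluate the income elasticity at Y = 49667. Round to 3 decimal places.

0.149

At Y = 49667: Q = 273.931.
dQ/dY = 40.87/Y = 0.00082288 at this income.
η = (dQ/dY)·(Y/Q) = 0.00082288 × (49667/273.931) = 0.149.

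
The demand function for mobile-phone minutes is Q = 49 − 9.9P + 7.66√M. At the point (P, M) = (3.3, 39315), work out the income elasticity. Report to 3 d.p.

At P = 3.3, M = 39315: Q = 1535.156.
Holding P constant, ∂Q/∂M = 7.66/(2√M) = 0.0193161.
η_M = (∂Q/∂M)·(M/Q) = 0.0193161 × (39315/1535.156) = 0.495.

0.495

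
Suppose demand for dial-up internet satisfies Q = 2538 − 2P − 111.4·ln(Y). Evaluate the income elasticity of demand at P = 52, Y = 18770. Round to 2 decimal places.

-0.08

At P = 52, Y = 18770: Q = 1337.822.
Holding P constant, ∂Q/∂Y = -111.4/Y = -0.005935.
η_Y = (∂Q/∂Y)·(Y/Q) = -0.005935 × (18770/1337.822) = -0.08.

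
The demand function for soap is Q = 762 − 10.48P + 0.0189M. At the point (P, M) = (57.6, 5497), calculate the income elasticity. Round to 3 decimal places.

0.396

At P = 57.6, M = 5497: Q = 262.245.
Holding P constant, ∂Q/∂M = 0.0189.
η_M = (∂Q/∂M)·(M/Q) = 0.0189 × (5497/262.245) = 0.396.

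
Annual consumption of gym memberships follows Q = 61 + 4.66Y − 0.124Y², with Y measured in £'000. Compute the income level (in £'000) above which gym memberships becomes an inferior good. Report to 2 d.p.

dQ/dY = 4.66 − 0.248Y.
The good is inferior where dQ/dY < 0. Setting dQ/dY = 0 gives Y = 4.66 / 0.248 = 18.79.

18.79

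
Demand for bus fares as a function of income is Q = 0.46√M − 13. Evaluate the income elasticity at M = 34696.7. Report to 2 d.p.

0.59

At M = 34696.7: Q = 72.684.
dQ/dM = 0.46/(2√M) = 0.00123476 at this income.
η = (dQ/dM)·(M/Q) = 0.00123476 × (34696.7/72.684) = 0.59.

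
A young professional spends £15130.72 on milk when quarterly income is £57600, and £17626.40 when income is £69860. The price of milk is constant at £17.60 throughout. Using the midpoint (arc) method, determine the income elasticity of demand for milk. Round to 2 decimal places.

0.79

With a constant price, Q₁ = 15130.72/17.60 = 859.700 and Q₂ = 17626.40/17.60 = 1001.500 (equivalently, work directly with expenditure since P cancels).
Midpoint %ΔQ = (17626.40 − 15130.72)/16378.56 = 0.15237; midpoint %ΔI = (69860 − 57600)/63730 = 0.19237.
η = 0.15237 / 0.19237 = 0.79.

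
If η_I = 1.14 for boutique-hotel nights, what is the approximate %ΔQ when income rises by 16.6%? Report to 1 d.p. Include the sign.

%ΔQ ≈ η × %ΔI = 1.14 × 16.6% = 18.9%.

18.9%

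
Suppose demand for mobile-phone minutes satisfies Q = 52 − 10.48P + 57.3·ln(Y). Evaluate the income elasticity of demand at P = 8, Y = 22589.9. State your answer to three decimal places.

At P = 8, Y = 22589.9: Q = 542.607.
Holding P constant, ∂Q/∂Y = 57.3/Y = 0.00253653.
η_Y = (∂Q/∂Y)·(Y/Q) = 0.00253653 × (22589.9/542.607) = 0.106.

0.106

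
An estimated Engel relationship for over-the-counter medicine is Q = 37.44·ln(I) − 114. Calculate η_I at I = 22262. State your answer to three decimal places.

0.144

At I = 22262: Q = 260.798.
dQ/dI = 37.44/I = 0.00168179 at this income.
η = (dQ/dI)·(I/Q) = 0.00168179 × (22262/260.798) = 0.144.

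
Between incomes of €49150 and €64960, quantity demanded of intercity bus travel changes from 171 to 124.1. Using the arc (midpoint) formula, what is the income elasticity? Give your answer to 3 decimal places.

ΔQ = 124.1 − 171 = -46.9; midpoint Q̄ = (171 + 124.1)/2 = 147.55.
ΔI = 64960 − 49150 = 15810; midpoint Ī = (49150 + 64960)/2 = 57055.
η = (ΔQ/Q̄) ÷ (ΔI/Ī) = (-46.9/147.55) ÷ (15810/57055) = -1.147.

-1.147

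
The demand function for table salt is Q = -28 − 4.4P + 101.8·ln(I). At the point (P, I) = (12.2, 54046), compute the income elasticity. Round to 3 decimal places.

0.099

At P = 12.2, I = 54046: Q = 1027.695.
Holding P constant, ∂Q/∂I = 101.8/I = 0.00188358.
η_I = (∂Q/∂I)·(I/Q) = 0.00188358 × (54046/1027.695) = 0.099.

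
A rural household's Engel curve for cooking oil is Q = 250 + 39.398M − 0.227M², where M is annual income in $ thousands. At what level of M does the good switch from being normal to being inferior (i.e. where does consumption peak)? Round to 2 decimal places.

dQ/dM = 39.398 − 0.454M.
The good is inferior where dQ/dM < 0. Setting dQ/dM = 0 gives M = 39.398 / 0.454 = 86.78.

86.78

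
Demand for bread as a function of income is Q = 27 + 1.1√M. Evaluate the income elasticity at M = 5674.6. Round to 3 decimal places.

0.377

At M = 5674.6: Q = 109.863.
dQ/dM = 1.1/(2√M) = 0.00730121 at this income.
η = (dQ/dM)·(M/Q) = 0.00730121 × (5674.6/109.863) = 0.377.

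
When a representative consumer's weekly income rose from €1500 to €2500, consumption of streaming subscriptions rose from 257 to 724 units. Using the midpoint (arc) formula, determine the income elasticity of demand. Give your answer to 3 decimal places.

1.904

ΔQ = 724 − 257 = 467; midpoint Q̄ = (257 + 724)/2 = 490.5.
ΔI = 2500 − 1500 = 1000; midpoint Ī = (1500 + 2500)/2 = 2000.
η = (ΔQ/Q̄) ÷ (ΔI/Ī) = (467/490.5) ÷ (1000/2000) = 1.904.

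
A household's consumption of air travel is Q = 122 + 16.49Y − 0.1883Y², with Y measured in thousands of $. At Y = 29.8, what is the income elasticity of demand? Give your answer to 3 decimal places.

0.352

At Y = 29.8: Q = 446.1841.
dQ/dY = 16.49 − 0.3766Y = 5.26732.
η = (dQ/dY)·(Y/Q) = 5.26732 × (29.8/446.1841) = 0.352.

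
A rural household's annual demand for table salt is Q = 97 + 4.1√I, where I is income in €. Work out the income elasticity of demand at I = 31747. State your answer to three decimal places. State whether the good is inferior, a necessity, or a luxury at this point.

0.441 (necessity)

At I = 31747: Q = 827.525.
dQ/dI = 4.1/(2√I) = 0.0115054 at this income.
η = (dQ/dI)·(I/Q) = 0.0115054 × (31747/827.525) = 0.441.
Since 0 < η < 1, the good is a necessity.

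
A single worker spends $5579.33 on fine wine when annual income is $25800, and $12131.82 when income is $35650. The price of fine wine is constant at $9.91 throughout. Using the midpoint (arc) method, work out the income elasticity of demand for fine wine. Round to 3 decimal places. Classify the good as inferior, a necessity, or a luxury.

2.308 (luxury)

With a constant price, Q₁ = 5579.33/9.91 = 563.000 and Q₂ = 12131.82/9.91 = 1224.200 (equivalently, work directly with expenditure since P cancels).
Midpoint %ΔQ = (12131.82 − 5579.33)/8855.58 = 0.73993; midpoint %ΔI = (35650 − 25800)/30725 = 0.32059.
η = 0.73993 / 0.32059 = 2.308.
η > 1 ⇒ luxury.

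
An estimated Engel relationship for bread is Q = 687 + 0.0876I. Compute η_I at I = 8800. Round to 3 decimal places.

At I = 8800: Q = 1457.880.
dQ/dI = 0.0876.
η = (dQ/dI)·(I/Q) = 0.0876 × (8800/1457.880) = 0.529.

0.529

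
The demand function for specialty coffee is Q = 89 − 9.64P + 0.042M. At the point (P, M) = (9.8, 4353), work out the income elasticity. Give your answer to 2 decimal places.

1.03

At P = 9.8, M = 4353: Q = 177.354.
Holding P constant, ∂Q/∂M = 0.042.
η_M = (∂Q/∂M)·(M/Q) = 0.042 × (4353/177.354) = 1.03.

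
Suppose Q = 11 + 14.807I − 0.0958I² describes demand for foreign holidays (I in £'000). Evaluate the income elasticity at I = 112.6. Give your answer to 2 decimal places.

-1.64

At I = 112.6: Q = 463.6430.
dQ/dI = 14.807 − 0.1916I = -6.76716.
η = (dQ/dI)·(I/Q) = -6.76716 × (112.6/463.6430) = -1.64.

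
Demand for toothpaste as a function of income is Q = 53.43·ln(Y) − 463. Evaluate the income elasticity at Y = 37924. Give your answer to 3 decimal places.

At Y = 37924: Q = 100.331.
dQ/dY = 53.43/Y = 0.00140887 at this income.
η = (dQ/dY)·(Y/Q) = 0.00140887 × (37924/100.331) = 0.533.

0.533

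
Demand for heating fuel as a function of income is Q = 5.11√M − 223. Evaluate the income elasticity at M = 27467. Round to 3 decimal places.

At M = 27467: Q = 623.889.
dQ/dM = 5.11/(2√M) = 0.0154165 at this income.
η = (dQ/dM)·(M/Q) = 0.0154165 × (27467/623.889) = 0.679.

0.679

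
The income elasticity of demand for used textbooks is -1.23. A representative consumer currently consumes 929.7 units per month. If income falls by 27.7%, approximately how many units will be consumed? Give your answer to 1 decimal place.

%ΔQ ≈ η × %ΔI = -1.23 × (-27.7%) = 34.071%.
New Q ≈ 929.7 × (1 + 0.34071) = 1246.5.

1246.5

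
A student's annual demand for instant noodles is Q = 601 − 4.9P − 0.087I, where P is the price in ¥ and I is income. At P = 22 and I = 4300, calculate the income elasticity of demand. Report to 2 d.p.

-3.14

At P = 22, I = 4300: Q = 119.100.
Holding P constant, ∂Q/∂I = −0.087.
η_I = (∂Q/∂I)·(I/Q) = -0.087 × (4300/119.100) = -3.14.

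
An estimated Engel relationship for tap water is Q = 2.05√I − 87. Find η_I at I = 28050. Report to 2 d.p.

0.67

At I = 28050: Q = 256.337.
dQ/dI = 2.05/(2√I) = 0.00612008 at this income.
η = (dQ/dI)·(I/Q) = 0.00612008 × (28050/256.337) = 0.67.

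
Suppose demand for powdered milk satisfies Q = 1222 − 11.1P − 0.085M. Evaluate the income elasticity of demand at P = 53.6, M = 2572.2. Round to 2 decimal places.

At P = 53.6, M = 2572.2: Q = 408.403.
Holding P constant, ∂Q/∂M = −0.085.
η_M = (∂Q/∂M)·(M/Q) = -0.085 × (2572.2/408.403) = -0.54.

-0.54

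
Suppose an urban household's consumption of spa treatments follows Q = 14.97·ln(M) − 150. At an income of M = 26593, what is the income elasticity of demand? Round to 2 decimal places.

5.94

At M = 26593: Q = 2.520.
dQ/dM = 14.97/M = 0.00056293 at this income.
η = (dQ/dM)·(M/Q) = 0.00056293 × (26593/2.520) = 5.94.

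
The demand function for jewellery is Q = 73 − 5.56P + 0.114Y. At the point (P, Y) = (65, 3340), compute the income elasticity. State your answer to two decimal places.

At P = 65, Y = 3340: Q = 92.360.
Holding P constant, ∂Q/∂Y = 0.114.
η_Y = (∂Q/∂Y)·(Y/Q) = 0.114 × (3340/92.360) = 4.12.

4.12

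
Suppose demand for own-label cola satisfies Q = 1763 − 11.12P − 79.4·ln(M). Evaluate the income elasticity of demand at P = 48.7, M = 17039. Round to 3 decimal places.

At P = 48.7, M = 17039: Q = 447.841.
Holding P constant, ∂Q/∂M = -79.4/M = -0.0046599.
η_M = (∂Q/∂M)·(M/Q) = -0.0046599 × (17039/447.841) = -0.177.

-0.177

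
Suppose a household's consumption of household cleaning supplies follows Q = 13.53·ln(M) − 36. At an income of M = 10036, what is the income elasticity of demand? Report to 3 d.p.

At M = 10036: Q = 88.665.
dQ/dM = 13.53/M = 0.00134815 at this income.
η = (dQ/dM)·(M/Q) = 0.00134815 × (10036/88.665) = 0.153.

0.153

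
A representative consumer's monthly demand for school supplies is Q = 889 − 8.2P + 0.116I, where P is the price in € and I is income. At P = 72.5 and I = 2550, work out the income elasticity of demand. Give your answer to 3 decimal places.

At P = 72.5, I = 2550: Q = 590.300.
Holding P constant, ∂Q/∂I = 0.116.
η_I = (∂Q/∂I)·(I/Q) = 0.116 × (2550/590.300) = 0.501.

0.501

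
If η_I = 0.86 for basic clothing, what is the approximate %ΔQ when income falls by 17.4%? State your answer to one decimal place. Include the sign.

-15.0%

%ΔQ ≈ η × %ΔI = 0.86 × (-17.4%) = -15.0%.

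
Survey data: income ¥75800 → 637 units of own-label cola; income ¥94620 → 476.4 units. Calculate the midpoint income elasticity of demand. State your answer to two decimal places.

-1.31

ΔQ = 476.4 − 637 = -160.6; midpoint Q̄ = (637 + 476.4)/2 = 556.7.
ΔI = 94620 − 75800 = 18820; midpoint Ī = (75800 + 94620)/2 = 85210.
η = (ΔQ/Q̄) ÷ (ΔI/Ī) = (-160.6/556.7) ÷ (18820/85210) = -1.31.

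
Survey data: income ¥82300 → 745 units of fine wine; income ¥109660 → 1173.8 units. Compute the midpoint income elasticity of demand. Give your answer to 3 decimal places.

ΔQ = 1173.8 − 745 = 428.8; midpoint Q̄ = (745 + 1173.8)/2 = 959.4.
ΔI = 109660 − 82300 = 27360; midpoint Ī = (82300 + 109660)/2 = 95980.
η = (ΔQ/Q̄) ÷ (ΔI/Ī) = (428.8/959.4) ÷ (27360/95980) = 1.568.

1.568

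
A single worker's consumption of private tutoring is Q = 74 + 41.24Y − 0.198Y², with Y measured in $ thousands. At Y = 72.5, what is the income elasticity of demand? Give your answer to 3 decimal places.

0.449

At Y = 72.5: Q = 2023.1625.
dQ/dY = 41.24 − 0.396Y = 12.53000.
η = (dQ/dY)·(Y/Q) = 12.53000 × (72.5/2023.1625) = 0.449.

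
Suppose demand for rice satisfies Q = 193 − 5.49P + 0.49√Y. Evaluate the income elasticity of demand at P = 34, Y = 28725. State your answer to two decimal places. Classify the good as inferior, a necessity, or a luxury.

At P = 34, Y = 28725: Q = 89.387.
Holding P constant, ∂Q/∂Y = 0.49/(2√Y) = 0.00144556.
η_Y = (∂Q/∂Y)·(Y/Q) = 0.00144556 × (28725/89.387) = 0.46.
Since 0 < η < 1, this is a necessity.

0.46 (necessity)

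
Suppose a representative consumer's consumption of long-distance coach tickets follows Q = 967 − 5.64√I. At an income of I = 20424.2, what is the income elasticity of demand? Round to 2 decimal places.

-2.50

At I = 20424.2: Q = 160.969.
dQ/dI = -5.64/(2√I) = -0.0197322 at this income.
η = (dQ/dI)·(I/Q) = -0.0197322 × (20424.2/160.969) = -2.50.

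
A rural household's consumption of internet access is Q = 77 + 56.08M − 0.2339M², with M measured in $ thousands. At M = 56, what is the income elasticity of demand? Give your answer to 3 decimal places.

At M = 56: Q = 2483.9696.
dQ/dM = 56.08 − 0.4678M = 29.88320.
η = (dQ/dM)·(M/Q) = 29.88320 × (56/2483.9696) = 0.674.

0.674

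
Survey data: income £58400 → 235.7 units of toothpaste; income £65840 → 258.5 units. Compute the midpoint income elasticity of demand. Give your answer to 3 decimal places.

ΔQ = 258.5 − 235.7 = 22.8; midpoint Q̄ = (235.7 + 258.5)/2 = 247.1.
ΔI = 65840 − 58400 = 7440; midpoint Ī = (58400 + 65840)/2 = 62120.
η = (ΔQ/Q̄) ÷ (ΔI/Ī) = (22.8/247.1) ÷ (7440/62120) = 0.770.

0.770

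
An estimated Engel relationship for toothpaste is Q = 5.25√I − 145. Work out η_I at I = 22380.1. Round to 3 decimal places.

0.613

At I = 22380.1: Q = 640.399.
dQ/dI = 5.25/(2√I) = 0.0175468 at this income.
η = (dQ/dI)·(I/Q) = 0.0175468 × (22380.1/640.399) = 0.613.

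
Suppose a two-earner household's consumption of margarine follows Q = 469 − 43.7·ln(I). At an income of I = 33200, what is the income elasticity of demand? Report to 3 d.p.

At I = 33200: Q = 14.070.
dQ/dI = -43.7/I = -0.00131627 at this income.
η = (dQ/dI)·(I/Q) = -0.00131627 × (33200/14.070) = -3.106.

-3.106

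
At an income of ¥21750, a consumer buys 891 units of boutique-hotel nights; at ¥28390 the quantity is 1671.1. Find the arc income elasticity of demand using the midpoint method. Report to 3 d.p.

ΔQ = 1671.1 − 891 = 780.1; midpoint Q̄ = (891 + 1671.1)/2 = 1281.05.
ΔI = 28390 − 21750 = 6640; midpoint Ī = (21750 + 28390)/2 = 25070.
η = (ΔQ/Q̄) ÷ (ΔI/Ī) = (780.1/1281.05) ÷ (6640/25070) = 2.299.

2.299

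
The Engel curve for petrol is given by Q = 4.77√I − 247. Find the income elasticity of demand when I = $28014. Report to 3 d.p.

At I = 28014: Q = 551.373.
dQ/dI = 4.77/(2√I) = 0.0142495 at this income.
η = (dQ/dI)·(I/Q) = 0.0142495 × (28014/551.373) = 0.724.

0.724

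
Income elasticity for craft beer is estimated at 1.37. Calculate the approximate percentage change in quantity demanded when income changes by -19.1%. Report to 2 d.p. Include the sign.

%ΔQ ≈ η × %ΔI = 1.37 × (-19.1%) = -26.17%.

-26.17%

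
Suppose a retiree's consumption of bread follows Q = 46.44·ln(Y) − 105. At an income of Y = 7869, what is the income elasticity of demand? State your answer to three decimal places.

At Y = 7869: Q = 311.599.
dQ/dY = 46.44/Y = 0.00590164 at this income.
η = (dQ/dY)·(Y/Q) = 0.00590164 × (7869/311.599) = 0.149.

0.149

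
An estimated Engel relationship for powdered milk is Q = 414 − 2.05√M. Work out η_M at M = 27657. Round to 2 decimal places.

At M = 27657: Q = 73.077.
dQ/dM = -2.05/(2√M) = -0.00616341 at this income.
η = (dQ/dM)·(M/Q) = -0.00616341 × (27657/73.077) = -2.33.

-2.33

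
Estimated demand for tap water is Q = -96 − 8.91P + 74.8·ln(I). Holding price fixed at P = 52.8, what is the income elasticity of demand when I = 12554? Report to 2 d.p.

At P = 52.8, I = 12554: Q = 139.499.
Holding P constant, ∂Q/∂I = 74.8/I = 0.00595826.
η_I = (∂Q/∂I)·(I/Q) = 0.00595826 × (12554/139.499) = 0.54.

0.54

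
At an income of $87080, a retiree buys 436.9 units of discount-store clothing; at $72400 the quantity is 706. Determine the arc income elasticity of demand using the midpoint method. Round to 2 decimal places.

ΔQ = 706 − 436.9 = 269.1; midpoint Q̄ = (436.9 + 706)/2 = 571.45.
ΔI = 72400 − 87080 = -14680; midpoint Ī = (87080 + 72400)/2 = 79740.
η = (ΔQ/Q̄) ÷ (ΔI/Ī) = (269.1/571.45) ÷ (-14680/79740) = -2.56.

-2.56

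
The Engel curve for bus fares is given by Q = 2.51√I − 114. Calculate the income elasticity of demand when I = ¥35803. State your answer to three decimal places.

0.658

At I = 35803: Q = 360.934.
dQ/dI = 2.51/(2√I) = 0.0066326 at this income.
η = (dQ/dI)·(I/Q) = 0.0066326 × (35803/360.934) = 0.658.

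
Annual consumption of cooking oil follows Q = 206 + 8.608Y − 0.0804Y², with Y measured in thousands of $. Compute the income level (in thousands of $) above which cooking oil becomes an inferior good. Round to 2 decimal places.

53.53

dQ/dY = 8.608 − 0.1608Y.
The good is inferior where dQ/dY < 0. Setting dQ/dY = 0 gives Y = 8.608 / 0.1608 = 53.53.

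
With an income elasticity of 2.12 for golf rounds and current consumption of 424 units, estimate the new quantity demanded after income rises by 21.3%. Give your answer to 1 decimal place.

615.5

%ΔQ ≈ η × %ΔI = 2.12 × 21.3% = 45.156%.
New Q ≈ 424 × (1 + 0.45156) = 615.5.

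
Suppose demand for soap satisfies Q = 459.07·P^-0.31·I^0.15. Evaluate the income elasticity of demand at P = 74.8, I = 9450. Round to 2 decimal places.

0.15

For a multiplicative demand Q = A·P^α·I^β, the income elasticity is β everywhere.
Here β = 0.15, so η = 0.15.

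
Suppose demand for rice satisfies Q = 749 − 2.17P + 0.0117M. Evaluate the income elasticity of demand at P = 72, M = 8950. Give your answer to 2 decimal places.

0.15

At P = 72, M = 8950: Q = 697.475.
Holding P constant, ∂Q/∂M = 0.0117.
η_M = (∂Q/∂M)·(M/Q) = 0.0117 × (8950/697.475) = 0.15.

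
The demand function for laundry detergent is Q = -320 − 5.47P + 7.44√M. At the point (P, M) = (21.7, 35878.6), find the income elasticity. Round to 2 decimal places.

0.73

At P = 21.7, M = 35878.6: Q = 970.560.
Holding P constant, ∂Q/∂M = 7.44/(2√M) = 0.0196393.
η_M = (∂Q/∂M)·(M/Q) = 0.0196393 × (35878.6/970.560) = 0.73.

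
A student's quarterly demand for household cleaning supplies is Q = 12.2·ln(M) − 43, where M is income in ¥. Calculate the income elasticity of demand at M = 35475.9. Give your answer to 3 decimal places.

At M = 35475.9: Q = 84.815.
dQ/dM = 12.2/M = 0.000343895 at this income.
η = (dQ/dM)·(M/Q) = 0.000343895 × (35475.9/84.815) = 0.144.

0.144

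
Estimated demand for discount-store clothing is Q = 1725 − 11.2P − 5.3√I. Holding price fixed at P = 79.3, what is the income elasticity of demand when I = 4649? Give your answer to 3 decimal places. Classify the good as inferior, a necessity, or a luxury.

At P = 79.3, I = 4649: Q = 475.467.
Holding P constant, ∂Q/∂I = -5.3/(2√I) = -0.0388657.
η_I = (∂Q/∂I)·(I/Q) = -0.0388657 × (4649/475.467) = -0.380.
Since η < 0, this is an inferior good.

-0.380 (inferior good)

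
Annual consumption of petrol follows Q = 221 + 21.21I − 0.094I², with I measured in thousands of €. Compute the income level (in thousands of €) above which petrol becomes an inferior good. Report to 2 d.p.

112.82

dQ/dI = 21.21 − 0.188I.
The good is inferior where dQ/dI < 0. Setting dQ/dI = 0 gives I = 21.21 / 0.188 = 112.82.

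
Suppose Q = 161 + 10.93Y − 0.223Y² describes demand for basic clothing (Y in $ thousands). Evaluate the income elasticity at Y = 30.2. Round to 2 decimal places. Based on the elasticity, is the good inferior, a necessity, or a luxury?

At Y = 30.2: Q = 287.7011.
dQ/dY = 10.93 − 0.446Y = -2.53920.
η = (dQ/dY)·(Y/Q) = -2.53920 × (30.2/287.7011) = -0.27.
η < 0 ⇒ inferior good.

-0.27 (inferior good)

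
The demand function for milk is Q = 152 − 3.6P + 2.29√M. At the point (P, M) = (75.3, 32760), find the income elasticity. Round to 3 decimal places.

0.702

At P = 75.3, M = 32760: Q = 295.404.
Holding P constant, ∂Q/∂M = 2.29/(2√M) = 0.00632606.
η_M = (∂Q/∂M)·(M/Q) = 0.00632606 × (32760/295.404) = 0.702.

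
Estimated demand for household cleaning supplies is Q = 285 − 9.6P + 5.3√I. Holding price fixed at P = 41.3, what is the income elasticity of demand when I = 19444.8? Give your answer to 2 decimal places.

At P = 41.3, I = 19444.8: Q = 627.576.
Holding P constant, ∂Q/∂I = 5.3/(2√I) = 0.019004.
η_I = (∂Q/∂I)·(I/Q) = 0.019004 × (19444.8/627.576) = 0.59.

0.59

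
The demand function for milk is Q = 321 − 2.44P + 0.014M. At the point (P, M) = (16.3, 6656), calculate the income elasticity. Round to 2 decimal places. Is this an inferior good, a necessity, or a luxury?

0.25 (necessity)

At P = 16.3, M = 6656: Q = 374.412.
Holding P constant, ∂Q/∂M = 0.014.
η_M = (∂Q/∂M)·(M/Q) = 0.014 × (6656/374.412) = 0.25.
Since 0 < η < 1, this is a necessity.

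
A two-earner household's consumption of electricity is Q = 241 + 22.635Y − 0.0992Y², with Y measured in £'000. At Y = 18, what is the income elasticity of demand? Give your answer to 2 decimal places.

At Y = 18: Q = 616.2892.
dQ/dY = 22.635 − 0.1984Y = 19.06380.
η = (dQ/dY)·(Y/Q) = 19.06380 × (18/616.2892) = 0.56.

0.56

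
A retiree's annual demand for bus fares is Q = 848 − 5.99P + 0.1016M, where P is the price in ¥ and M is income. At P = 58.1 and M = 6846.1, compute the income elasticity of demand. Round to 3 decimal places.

At P = 58.1, M = 6846.1: Q = 1195.545.
Holding P constant, ∂Q/∂M = 0.1016.
η_M = (∂Q/∂M)·(M/Q) = 0.1016 × (6846.1/1195.545) = 0.582.

0.582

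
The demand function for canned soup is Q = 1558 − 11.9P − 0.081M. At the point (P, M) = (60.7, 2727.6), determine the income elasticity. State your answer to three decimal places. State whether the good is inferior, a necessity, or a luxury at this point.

-0.359 (inferior good)

At P = 60.7, M = 2727.6: Q = 614.734.
Holding P constant, ∂Q/∂M = −0.081.
η_M = (∂Q/∂M)·(M/Q) = -0.081 × (2727.6/614.734) = -0.359.
Since η < 0, this is an inferior good.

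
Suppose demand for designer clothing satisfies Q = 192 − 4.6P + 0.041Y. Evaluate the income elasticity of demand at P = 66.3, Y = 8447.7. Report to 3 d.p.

At P = 66.3, Y = 8447.7: Q = 233.376.
Holding P constant, ∂Q/∂Y = 0.041.
η_Y = (∂Q/∂Y)·(Y/Q) = 0.041 × (8447.7/233.376) = 1.484.

1.484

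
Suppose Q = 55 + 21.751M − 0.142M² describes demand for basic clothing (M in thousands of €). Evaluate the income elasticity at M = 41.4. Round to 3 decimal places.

At M = 41.4: Q = 712.1091.
dQ/dM = 21.751 − 0.284M = 9.99340.
η = (dQ/dM)·(M/Q) = 9.99340 × (41.4/712.1091) = 0.581.

0.581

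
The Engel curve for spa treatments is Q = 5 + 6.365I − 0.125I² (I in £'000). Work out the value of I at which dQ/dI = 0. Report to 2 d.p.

dQ/dI = 6.365 − 0.25I.
The good is inferior where dQ/dI < 0. Setting dQ/dI = 0 gives I = 6.365 / 0.25 = 25.46.

25.46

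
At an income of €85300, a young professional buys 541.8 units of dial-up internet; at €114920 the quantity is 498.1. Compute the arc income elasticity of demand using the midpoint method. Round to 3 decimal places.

-0.284

ΔQ = 498.1 − 541.8 = -43.7; midpoint Q̄ = (541.8 + 498.1)/2 = 519.95.
ΔI = 114920 − 85300 = 29620; midpoint Ī = (85300 + 114920)/2 = 100110.
η = (ΔQ/Q̄) ÷ (ΔI/Ī) = (-43.7/519.95) ÷ (29620/100110) = -0.284.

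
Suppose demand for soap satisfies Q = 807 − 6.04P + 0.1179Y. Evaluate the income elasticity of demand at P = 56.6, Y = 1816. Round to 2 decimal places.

At P = 56.6, Y = 1816: Q = 679.242.
Holding P constant, ∂Q/∂Y = 0.1179.
η_Y = (∂Q/∂Y)·(Y/Q) = 0.1179 × (1816/679.242) = 0.32.

0.32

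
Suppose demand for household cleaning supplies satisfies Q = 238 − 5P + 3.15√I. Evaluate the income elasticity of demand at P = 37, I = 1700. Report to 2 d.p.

At P = 37, I = 1700: Q = 182.878.
Holding P constant, ∂Q/∂I = 3.15/(2√I) = 0.0381994.
η_I = (∂Q/∂I)·(I/Q) = 0.0381994 × (1700/182.878) = 0.36.

0.36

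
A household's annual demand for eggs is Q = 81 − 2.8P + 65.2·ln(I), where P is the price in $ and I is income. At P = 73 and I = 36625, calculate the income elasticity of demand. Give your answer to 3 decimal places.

At P = 73, I = 36625: Q = 561.753.
Holding P constant, ∂Q/∂I = 65.2/I = 0.0017802.
η_I = (∂Q/∂I)·(I/Q) = 0.0017802 × (36625/561.753) = 0.116.

0.116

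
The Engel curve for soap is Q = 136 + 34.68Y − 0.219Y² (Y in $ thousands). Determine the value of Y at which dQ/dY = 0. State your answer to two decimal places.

dQ/dY = 34.68 − 0.438Y.
The good is inferior where dQ/dY < 0. Setting dQ/dY = 0 gives Y = 34.68 / 0.438 = 79.18.

79.18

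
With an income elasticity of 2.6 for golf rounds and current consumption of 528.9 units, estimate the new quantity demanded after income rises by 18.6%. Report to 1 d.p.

%ΔQ ≈ η × %ΔI = 2.6 × 18.6% = 48.36%.
New Q ≈ 528.9 × (1 + 0.4836) = 784.7.

784.7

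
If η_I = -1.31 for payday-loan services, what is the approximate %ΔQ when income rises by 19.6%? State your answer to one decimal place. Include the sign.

%ΔQ ≈ η × %ΔI = -1.31 × 19.6% = -25.7%.

-25.7%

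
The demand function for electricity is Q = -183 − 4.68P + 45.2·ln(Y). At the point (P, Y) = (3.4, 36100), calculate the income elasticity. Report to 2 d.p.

At P = 3.4, Y = 36100: Q = 275.419.
Holding P constant, ∂Q/∂Y = 45.2/Y = 0.00125208.
η_Y = (∂Q/∂Y)·(Y/Q) = 0.00125208 × (36100/275.419) = 0.16.

0.16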